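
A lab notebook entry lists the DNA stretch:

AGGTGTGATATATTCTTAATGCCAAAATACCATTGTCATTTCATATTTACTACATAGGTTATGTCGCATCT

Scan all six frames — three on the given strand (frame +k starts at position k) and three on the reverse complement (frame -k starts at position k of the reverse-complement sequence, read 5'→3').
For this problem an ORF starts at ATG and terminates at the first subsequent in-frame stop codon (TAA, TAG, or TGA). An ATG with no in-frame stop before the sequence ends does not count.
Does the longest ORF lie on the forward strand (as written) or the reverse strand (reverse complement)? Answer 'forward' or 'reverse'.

Reverse complement (5'→3'): AGATGCGACATAACCTATGTAGTAAATATGAAATGACAATGGTATTTTGGCATTAAGAATATATCACACCT
Frame +1: AGG TGT GAT ATA TTC TTA ATG CCA AAA TAC CAT TGT CAT TTC ATA TTT ACT ACA TAG GTT ATG TCG CAT — ATG at 19, stop TAG at 55 → 39 nt.
Frame +2: GGT GTG ATA TAT TCT TAA TGC CAA AAT ACC ATT GTC ATT TCA TAT TTA CTA CAT AGG TTA TGT CGC ATC — no ATG→stop ORF.
Frame +3: GTG TGA TAT ATT CTT AAT GCC AAA ATA CCA TTG TCA TTT CAT ATT TAC TAC ATA GGT TAT GTC GCA TCT — no ATG→stop ORF.
Frame -1: AGA TGC GAC ATA ACC TAT GTA GTA AAT ATG AAA TGA CAA TGG TAT TTT GGC ATT AAG AAT ATA TCA CAC — ATG at 28, stop TGA at 34 → 9 nt.
Frame -2: GAT GCG ACA TAA CCT ATG TAG TAA ATA TGA AAT GAC AAT GGT ATT TTG GCA TTA AGA ATA TAT CAC ACC — ATG at 17, stop TAG at 20 → 6 nt.
Frame -3: ATG CGA CAT AAC CTA TGT AGT AAA TAT GAA ATG ACA ATG GTA TTT TGG CAT TAA GAA TAT ATC ACA CCT — ATG at 3, stop TAA at 54 → 54 nt; ATG at 33, stop TAA at 54 → 24 nt; ATG at 39, stop TAA at 54 → 18 nt.
Forward-strand max 39 nt; reverse-strand max 54 nt. The reverse strand has the longer ORF.

reverse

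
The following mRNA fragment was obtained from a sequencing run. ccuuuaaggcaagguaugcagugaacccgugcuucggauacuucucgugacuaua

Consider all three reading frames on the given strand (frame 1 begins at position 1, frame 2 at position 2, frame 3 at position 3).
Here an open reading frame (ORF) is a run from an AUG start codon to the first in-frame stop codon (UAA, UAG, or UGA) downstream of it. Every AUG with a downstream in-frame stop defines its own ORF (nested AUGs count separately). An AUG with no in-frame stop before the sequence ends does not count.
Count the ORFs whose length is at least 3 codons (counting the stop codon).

1

Frame 1: CCU UUA AGG CAA GGU AUG CAG UGA ACC CGU GCU UCG GAU ACU UCU CGU GAC UAU — AUG at 16, stop UGA at 22 → 9 nt.
Frame 2: CUU UAA GGC AAG GUA UGC AGU GAA CCC GUG CUU CGG AUA CUU CUC GUG ACU AUA — no AUG→stop ORF.
Frame 3: UUU AAG GCA AGG UAU GCA GUG AAC CCG UGC UUC GGA UAC UUC UCG UGA CUA — no AUG→stop ORF.
ORFs ≥ 3 codons: frame 1 16–24 (3 codons). Count = 1.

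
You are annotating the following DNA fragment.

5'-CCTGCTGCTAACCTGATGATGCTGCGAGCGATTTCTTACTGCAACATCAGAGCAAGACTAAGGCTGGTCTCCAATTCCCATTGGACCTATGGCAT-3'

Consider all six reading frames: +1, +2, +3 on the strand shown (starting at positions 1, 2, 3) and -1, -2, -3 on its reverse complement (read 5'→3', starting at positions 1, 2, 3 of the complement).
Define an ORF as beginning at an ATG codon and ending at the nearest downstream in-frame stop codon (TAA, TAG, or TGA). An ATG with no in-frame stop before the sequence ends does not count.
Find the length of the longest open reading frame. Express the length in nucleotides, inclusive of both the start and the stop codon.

24

Reverse complement (5'→3'): ATGCCATAGGTCCAATGGGAATTGGAGACCAGCCTTAGTCTTGCTCTGATGTTGCAGTAAGAAATCGCTCGCAGCATCATCAGGTTAGCAGCAGG
Frame +1: CCT GCT GCT AAC CTG ATG ATG CTG CGA GCG ATT TCT TAC TGC AAC ATC AGA GCA AGA CTA AGG CTG GTC TCC AAT TCC CAT TGG ACC TAT GGC — no ATG→stop ORF.
Frame +2: CTG CTG CTA ACC TGA TGA TGC TGC GAG CGA TTT CTT ACT GCA ACA TCA GAG CAA GAC TAA GGC TGG TCT CCA ATT CCC ATT GGA CCT ATG GCA — no ATG→stop ORF.
Frame +3: TGC TGC TAA CCT GAT GAT GCT GCG AGC GAT TTC TTA CTG CAA CAT CAG AGC AAG ACT AAG GCT GGT CTC CAA TTC CCA TTG GAC CTA TGG CAT — no ATG→stop ORF.
Frame -1: ATG CCA TAG GTC CAA TGG GAA TTG GAG ACC AGC CTT AGT CTT GCT CTG ATG TTG CAG TAA GAA ATC GCT CGC AGC ATC ATC AGG TTA GCA GCA — ATG at 1, stop TAG at 7 → 9 nt; ATG at 49, stop TAA at 58 → 12 nt.
Frame -2: TGC CAT AGG TCC AAT GGG AAT TGG AGA CCA GCC TTA GTC TTG CTC TGA TGT TGC AGT AAG AAA TCG CTC GCA GCA TCA TCA GGT TAG CAG CAG — no ATG→stop ORF.
Frame -3: GCC ATA GGT CCA ATG GGA ATT GGA GAC CAG CCT TAG TCT TGC TCT GAT GTT GCA GTA AGA AAT CGC TCG CAG CAT CAT CAG GTT AGC AGC AGG — ATG at 15, stop TAG at 36 → 24 nt.
Longest: frame -3, positions 15–38, 24 nt = 8 codons = 7 aa. → 24 nucleotides.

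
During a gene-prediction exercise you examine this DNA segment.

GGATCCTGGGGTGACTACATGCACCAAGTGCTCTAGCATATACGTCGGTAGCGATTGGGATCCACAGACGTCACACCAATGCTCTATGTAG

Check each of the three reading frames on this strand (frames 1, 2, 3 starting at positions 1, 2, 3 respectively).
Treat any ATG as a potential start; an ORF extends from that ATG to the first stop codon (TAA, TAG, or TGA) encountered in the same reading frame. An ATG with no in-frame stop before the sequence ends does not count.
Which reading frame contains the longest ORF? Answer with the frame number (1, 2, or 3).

Frame 1: GGA TCC TGG GGT GAC TAC ATG CAC CAA GTG CTC TAG CAT ATA CGT CGG TAG CGA TTG GGA TCC ACA GAC GTC ACA CCA ATG CTC TAT GTA — ATG at 19, stop TAG at 34 → 18 nt.
Frame 2: GAT CCT GGG GTG ACT ACA TGC ACC AAG TGC TCT AGC ATA TAC GTC GGT AGC GAT TGG GAT CCA CAG ACG TCA CAC CAA TGC TCT ATG TAG — ATG at 86, stop TAG at 89 → 6 nt.
Frame 3: ATC CTG GGG TGA CTA CAT GCA CCA AGT GCT CTA GCA TAT ACG TCG GTA GCG ATT GGG ATC CAC AGA CGT CAC ACC AAT GCT CTA TGT — no ATG→stop ORF.
Longest ORF is 18 nt in frame 1 (positions 19–36).

1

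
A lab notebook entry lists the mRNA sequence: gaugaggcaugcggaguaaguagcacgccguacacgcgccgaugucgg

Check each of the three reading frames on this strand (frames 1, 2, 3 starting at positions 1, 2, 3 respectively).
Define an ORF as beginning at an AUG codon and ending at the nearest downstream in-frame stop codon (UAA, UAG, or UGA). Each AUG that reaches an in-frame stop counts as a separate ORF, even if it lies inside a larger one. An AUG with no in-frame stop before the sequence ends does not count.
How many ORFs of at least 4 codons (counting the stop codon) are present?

2

Frame 1: GAU GAG GCA UGC GGA GUA AGU AGC ACG CCG UAC ACG CGC CGA UGU CGG — no AUG→stop ORF.
Frame 2: AUG AGG CAU GCG GAG UAA GUA GCA CGC CGU ACA CGC GCC GAU GUC — AUG at 2, stop UAA at 17 → 18 nt.
Frame 3: UGA GGC AUG CGG AGU AAG UAG CAC GCC GUA CAC GCG CCG AUG UCG — AUG at 9, stop UAG at 21 → 15 nt.
ORFs ≥ 4 codons: frame 2 2–19 (6 codons), frame 3 9–23 (5 codons). Count = 2.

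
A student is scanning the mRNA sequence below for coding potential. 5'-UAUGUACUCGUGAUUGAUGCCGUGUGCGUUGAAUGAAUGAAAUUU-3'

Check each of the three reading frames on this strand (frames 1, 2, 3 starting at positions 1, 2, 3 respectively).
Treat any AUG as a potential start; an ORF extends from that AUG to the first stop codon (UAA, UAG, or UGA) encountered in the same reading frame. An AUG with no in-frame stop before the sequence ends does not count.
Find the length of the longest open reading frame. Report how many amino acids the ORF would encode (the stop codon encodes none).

Frame 1: UAU GUA CUC GUG AUU GAU GCC GUG UGC GUU GAA UGA AUG AAA UUU — no AUG→stop ORF.
Frame 2: AUG UAC UCG UGA UUG AUG CCG UGU GCG UUG AAU GAA UGA AAU — AUG at 2, stop UGA at 11 → 12 nt; AUG at 17, stop UGA at 38 → 24 nt.
Frame 3: UGU ACU CGU GAU UGA UGC CGU GUG CGU UGA AUG AAU GAA AUU — no AUG→stop ORF.
Longest: frame 2, positions 17–40, 24 nt = 8 codons = 7 aa. → 7 amino acids.

7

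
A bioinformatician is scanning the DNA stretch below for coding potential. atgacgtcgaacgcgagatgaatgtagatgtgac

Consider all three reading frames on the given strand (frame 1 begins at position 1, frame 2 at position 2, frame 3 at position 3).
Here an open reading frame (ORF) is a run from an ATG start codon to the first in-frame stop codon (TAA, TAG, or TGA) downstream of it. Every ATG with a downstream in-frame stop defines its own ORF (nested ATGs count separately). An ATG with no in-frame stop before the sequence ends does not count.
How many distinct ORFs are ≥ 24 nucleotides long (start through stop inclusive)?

0

Frame 1: ATG ACG TCG AAC GCG AGA TGA ATG TAG ATG TGA — ATG at 1, stop TGA at 19 → 21 nt; ATG at 22, stop TAG at 25 → 6 nt; ATG at 28, stop TGA at 31 → 6 nt.
Frame 2: TGA CGT CGA ACG CGA GAT GAA TGT AGA TGT GAC — no ATG→stop ORF.
Frame 3: GAC GTC GAA CGC GAG ATG AAT GTA GAT GTG — no ATG→stop ORF.
No ORF reaches 24 nucleotides. Count = 0.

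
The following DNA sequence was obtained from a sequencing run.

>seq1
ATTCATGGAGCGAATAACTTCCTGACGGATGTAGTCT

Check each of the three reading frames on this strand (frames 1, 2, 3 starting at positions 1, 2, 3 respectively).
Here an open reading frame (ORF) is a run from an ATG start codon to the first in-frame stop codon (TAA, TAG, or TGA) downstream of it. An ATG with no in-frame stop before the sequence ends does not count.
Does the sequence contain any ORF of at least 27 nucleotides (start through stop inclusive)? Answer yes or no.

Frame 1: ATT CAT GGA GCG AAT AAC TTC CTG ACG GAT GTA GTC — no ATG→stop ORF.
Frame 2: TTC ATG GAG CGA ATA ACT TCC TGA CGG ATG TAG TCT — ATG at 5, stop TGA at 23 → 21 nt; ATG at 29, stop TAG at 32 → 6 nt.
Frame 3: TCA TGG AGC GAA TAA CTT CCT GAC GGA TGT AGT — no ATG→stop ORF.
Largest ORF found is 21 nucleotides < 27, so no.

no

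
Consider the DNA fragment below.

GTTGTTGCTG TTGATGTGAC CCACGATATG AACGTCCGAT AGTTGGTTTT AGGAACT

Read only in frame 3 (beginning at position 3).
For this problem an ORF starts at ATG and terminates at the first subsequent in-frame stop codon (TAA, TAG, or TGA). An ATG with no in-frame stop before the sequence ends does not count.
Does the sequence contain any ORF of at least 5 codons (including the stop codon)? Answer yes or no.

Frame 3: TGT TGC TGT TGA TGT GAC CCA CGA TAT GAA CGT CCG ATA GTT GGT TTT AGG AAC — no ATG→stop ORF.
Largest ORF found is 0 codons < 5, so no.

no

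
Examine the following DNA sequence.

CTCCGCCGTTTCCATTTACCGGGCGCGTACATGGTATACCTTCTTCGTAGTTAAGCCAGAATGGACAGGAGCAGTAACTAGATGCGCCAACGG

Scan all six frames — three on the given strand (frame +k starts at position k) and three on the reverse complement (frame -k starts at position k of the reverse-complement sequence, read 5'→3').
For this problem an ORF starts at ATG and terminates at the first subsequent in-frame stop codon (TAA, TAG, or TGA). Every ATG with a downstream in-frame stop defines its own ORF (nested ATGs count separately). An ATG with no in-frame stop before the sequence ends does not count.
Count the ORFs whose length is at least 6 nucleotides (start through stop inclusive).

Reverse complement (5'→3'): CCGTTGGCGCATCTAGTTACTGCTCCTGTCCATTCTGGCTTAACTACGAAGAAGGTATACCATGTACGCGCCCGGTAAATGGAAACGGCGGAG
Frame +1: CTC CGC CGT TTC CAT TTA CCG GGC GCG TAC ATG GTA TAC CTT CTT CGT AGT TAA GCC AGA ATG GAC AGG AGC AGT AAC TAG ATG CGC CAA CGG — ATG at 31, stop TAA at 52 → 24 nt; ATG at 61, stop TAG at 79 → 21 nt.
Frame +2: TCC GCC GTT TCC ATT TAC CGG GCG CGT ACA TGG TAT ACC TTC TTC GTA GTT AAG CCA GAA TGG ACA GGA GCA GTA ACT AGA TGC GCC AAC — no ATG→stop ORF.
Frame +3: CCG CCG TTT CCA TTT ACC GGG CGC GTA CAT GGT ATA CCT TCT TCG TAG TTA AGC CAG AAT GGA CAG GAG CAG TAA CTA GAT GCG CCA ACG — no ATG→stop ORF.
Frame -1: CCG TTG GCG CAT CTA GTT ACT GCT CCT GTC CAT TCT GGC TTA ACT ACG AAG AAG GTA TAC CAT GTA CGC GCC CGG TAA ATG GAA ACG GCG GAG — no ATG→stop ORF.
Frame -2: CGT TGG CGC ATC TAG TTA CTG CTC CTG TCC ATT CTG GCT TAA CTA CGA AGA AGG TAT ACC ATG TAC GCG CCC GGT AAA TGG AAA CGG CGG — no ATG→stop ORF.
Frame -3: GTT GGC GCA TCT AGT TAC TGC TCC TGT CCA TTC TGG CTT AAC TAC GAA GAA GGT ATA CCA TGT ACG CGC CCG GTA AAT GGA AAC GGC GGA — no ATG→stop ORF.
ORFs ≥ 6 nucleotides: frame +1 31–54 (24 nucleotides), frame +1 61–81 (21 nucleotides). Count = 2.

2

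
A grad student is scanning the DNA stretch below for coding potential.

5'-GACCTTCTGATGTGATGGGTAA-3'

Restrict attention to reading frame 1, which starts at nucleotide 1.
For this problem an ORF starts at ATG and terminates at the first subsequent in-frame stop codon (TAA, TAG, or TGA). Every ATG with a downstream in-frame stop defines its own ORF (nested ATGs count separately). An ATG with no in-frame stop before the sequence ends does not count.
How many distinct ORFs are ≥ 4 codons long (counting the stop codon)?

Frame 1: GAC CTT CTG ATG TGA TGG GTA — ATG at 10, stop TGA at 13 → 6 nt.
No ORF reaches 4 codons. Count = 0.

0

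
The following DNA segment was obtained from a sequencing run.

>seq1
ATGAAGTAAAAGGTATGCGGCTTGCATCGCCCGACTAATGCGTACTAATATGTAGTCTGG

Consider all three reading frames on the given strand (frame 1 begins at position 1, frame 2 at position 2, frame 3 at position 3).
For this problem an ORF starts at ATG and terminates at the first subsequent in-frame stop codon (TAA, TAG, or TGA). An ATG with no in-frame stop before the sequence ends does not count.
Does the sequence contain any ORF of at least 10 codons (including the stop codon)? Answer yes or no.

Frame 1: ATG AAG TAA AAG GTA TGC GGC TTG CAT CGC CCG ACT AAT GCG TAC TAA TAT GTA GTC TGG — ATG at 1, stop TAA at 7 → 9 nt.
Frame 2: TGA AGT AAA AGG TAT GCG GCT TGC ATC GCC CGA CTA ATG CGT ACT AAT ATG TAG TCT — ATG at 38, stop TAG at 53 → 18 nt; ATG at 50, stop TAG at 53 → 6 nt.
Frame 3: GAA GTA AAA GGT ATG CGG CTT GCA TCG CCC GAC TAA TGC GTA CTA ATA TGT AGT CTG — ATG at 15, stop TAA at 36 → 24 nt.
Largest ORF found is 8 codons < 10, so no.

no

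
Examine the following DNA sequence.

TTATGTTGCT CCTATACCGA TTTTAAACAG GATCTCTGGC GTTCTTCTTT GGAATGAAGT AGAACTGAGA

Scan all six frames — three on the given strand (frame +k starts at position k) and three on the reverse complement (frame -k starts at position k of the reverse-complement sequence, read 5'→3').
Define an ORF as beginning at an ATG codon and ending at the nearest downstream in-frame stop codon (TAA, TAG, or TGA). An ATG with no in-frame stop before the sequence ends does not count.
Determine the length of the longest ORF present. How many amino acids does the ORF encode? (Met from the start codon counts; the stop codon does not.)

7

Reverse complement (5'→3'): TCTCAGTTCTACTTCATTCCAAAGAAGAACGCCAGAGATCCTGTTTAAAATCGGTATAGGAGCAACATAA
Frame +1: TTA TGT TGC TCC TAT ACC GAT TTT AAA CAG GAT CTC TGG CGT TCT TCT TTG GAA TGA AGT AGA ACT GAG — no ATG→stop ORF.
Frame +2: TAT GTT GCT CCT ATA CCG ATT TTA AAC AGG ATC TCT GGC GTT CTT CTT TGG AAT GAA GTA GAA CTG AGA — no ATG→stop ORF.
Frame +3: ATG TTG CTC CTA TAC CGA TTT TAA ACA GGA TCT CTG GCG TTC TTC TTT GGA ATG AAG TAG AAC TGA — ATG at 3, stop TAA at 24 → 24 nt; ATG at 54, stop TAG at 60 → 9 nt.
Frame -1: TCT CAG TTC TAC TTC ATT CCA AAG AAG AAC GCC AGA GAT CCT GTT TAA AAT CGG TAT AGG AGC AAC ATA — no ATG→stop ORF.
Frame -2: CTC AGT TCT ACT TCA TTC CAA AGA AGA ACG CCA GAG ATC CTG TTT AAA ATC GGT ATA GGA GCA ACA TAA — no ATG→stop ORF.
Frame -3: TCA GTT CTA CTT CAT TCC AAA GAA GAA CGC CAG AGA TCC TGT TTA AAA TCG GTA TAG GAG CAA CAT — no ATG→stop ORF.
Longest: frame +3, positions 3–26, 24 nt = 8 codons = 7 aa. → 7 amino acids.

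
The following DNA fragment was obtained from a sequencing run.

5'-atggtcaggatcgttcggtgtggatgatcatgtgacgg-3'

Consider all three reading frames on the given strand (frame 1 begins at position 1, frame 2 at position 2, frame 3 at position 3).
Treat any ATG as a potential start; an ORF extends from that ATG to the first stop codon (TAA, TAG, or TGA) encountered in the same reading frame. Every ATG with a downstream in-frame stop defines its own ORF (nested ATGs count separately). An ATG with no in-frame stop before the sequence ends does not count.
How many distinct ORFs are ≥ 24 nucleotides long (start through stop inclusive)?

1

Frame 1: ATG GTC AGG ATC GTT CGG TGT GGA TGA TCA TGT GAC — ATG at 1, stop TGA at 25 → 27 nt.
Frame 2: TGG TCA GGA TCG TTC GGT GTG GAT GAT CAT GTG ACG — no ATG→stop ORF.
Frame 3: GGT CAG GAT CGT TCG GTG TGG ATG ATC ATG TGA CGG — ATG at 24, stop TGA at 33 → 12 nt; ATG at 30, stop TGA at 33 → 6 nt.
ORFs ≥ 24 nucleotides: frame 1 1–27 (27 nucleotides). Count = 1.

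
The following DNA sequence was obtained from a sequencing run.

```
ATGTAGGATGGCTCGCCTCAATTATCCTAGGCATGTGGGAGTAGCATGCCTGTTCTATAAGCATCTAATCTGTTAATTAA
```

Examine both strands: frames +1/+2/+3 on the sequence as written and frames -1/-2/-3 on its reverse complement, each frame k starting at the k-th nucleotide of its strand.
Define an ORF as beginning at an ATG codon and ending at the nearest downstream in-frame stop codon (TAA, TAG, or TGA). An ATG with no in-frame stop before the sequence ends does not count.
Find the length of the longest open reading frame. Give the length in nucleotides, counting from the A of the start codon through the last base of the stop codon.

69

Reverse complement (5'→3'): TTAATTAACAGATTAGATGCTTATAGAACAGGCATGCTACTCCCACATGCCTAGGATAATTGAGGCGAGCCATCCTACAT
Frame +1: ATG TAG GAT GGC TCG CCT CAA TTA TCC TAG GCA TGT GGG AGT AGC ATG CCT GTT CTA TAA GCA TCT AAT CTG TTA ATT — ATG at 1, stop TAG at 4 → 6 nt; ATG at 46, stop TAA at 58 → 15 nt.
Frame +2: TGT AGG ATG GCT CGC CTC AAT TAT CCT AGG CAT GTG GGA GTA GCA TGC CTG TTC TAT AAG CAT CTA ATC TGT TAA TTA — ATG at 8, stop TAA at 74 → 69 nt.
Frame +3: GTA GGA TGG CTC GCC TCA ATT ATC CTA GGC ATG TGG GAG TAG CAT GCC TGT TCT ATA AGC ATC TAA TCT GTT AAT TAA — ATG at 33, stop TAG at 42 → 12 nt.
Frame -1: TTA ATT AAC AGA TTA GAT GCT TAT AGA ACA GGC ATG CTA CTC CCA CAT GCC TAG GAT AAT TGA GGC GAG CCA TCC TAC — ATG at 34, stop TAG at 52 → 21 nt.
Frame -2: TAA TTA ACA GAT TAG ATG CTT ATA GAA CAG GCA TGC TAC TCC CAC ATG CCT AGG ATA ATT GAG GCG AGC CAT CCT ACA — no ATG→stop ORF.
Frame -3: AAT TAA CAG ATT AGA TGC TTA TAG AAC AGG CAT GCT ACT CCC ACA TGC CTA GGA TAA TTG AGG CGA GCC ATC CTA CAT — no ATG→stop ORF.
Longest: frame +2, positions 8–76, 69 nt = 23 codons = 22 aa. → 69 nucleotides.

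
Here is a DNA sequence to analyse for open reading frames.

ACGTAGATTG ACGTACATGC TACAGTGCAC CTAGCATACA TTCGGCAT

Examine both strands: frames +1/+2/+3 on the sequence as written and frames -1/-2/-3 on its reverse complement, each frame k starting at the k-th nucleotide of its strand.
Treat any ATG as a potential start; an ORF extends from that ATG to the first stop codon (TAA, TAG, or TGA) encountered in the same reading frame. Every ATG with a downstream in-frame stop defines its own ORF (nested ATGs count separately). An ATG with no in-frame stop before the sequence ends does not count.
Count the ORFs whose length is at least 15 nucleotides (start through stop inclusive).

Reverse complement (5'→3'): ATGCCGAATGTATGCTAGGTGCACTGTAGCATGTACGTCAATCTACGT
Frame +1: ACG TAG ATT GAC GTA CAT GCT ACA GTG CAC CTA GCA TAC ATT CGG CAT — no ATG→stop ORF.
Frame +2: CGT AGA TTG ACG TAC ATG CTA CAG TGC ACC TAG CAT ACA TTC GGC — ATG at 17, stop TAG at 32 → 18 nt.
Frame +3: GTA GAT TGA CGT ACA TGC TAC AGT GCA CCT AGC ATA CAT TCG GCA — no ATG→stop ORF.
Frame -1: ATG CCG AAT GTA TGC TAG GTG CAC TGT AGC ATG TAC GTC AAT CTA CGT — ATG at 1, stop TAG at 16 → 18 nt.
Frame -2: TGC CGA ATG TAT GCT AGG TGC ACT GTA GCA TGT ACG TCA ATC TAC — no ATG→stop ORF.
Frame -3: GCC GAA TGT ATG CTA GGT GCA CTG TAG CAT GTA CGT CAA TCT ACG — ATG at 12, stop TAG at 27 → 18 nt.
ORFs ≥ 15 nucleotides: frame +2 17–34 (18 nucleotides), frame -1 1–18 (18 nucleotides), frame -3 12–29 (18 nucleotides). Count = 3.

3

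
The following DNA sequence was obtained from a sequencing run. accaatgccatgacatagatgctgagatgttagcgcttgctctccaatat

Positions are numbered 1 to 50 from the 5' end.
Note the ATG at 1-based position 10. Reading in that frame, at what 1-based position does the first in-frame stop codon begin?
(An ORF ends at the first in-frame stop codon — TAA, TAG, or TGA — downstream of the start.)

16

Codons from position 10: ATG (10–12), ACA (13–15), TAG (16–18).
TAG is a stop codon; it begins at position 16.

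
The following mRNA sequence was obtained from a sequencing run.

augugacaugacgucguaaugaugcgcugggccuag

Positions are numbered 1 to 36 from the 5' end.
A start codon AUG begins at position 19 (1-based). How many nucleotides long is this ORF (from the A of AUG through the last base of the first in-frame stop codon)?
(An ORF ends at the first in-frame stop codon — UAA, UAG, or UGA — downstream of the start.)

Codons from position 19: AUG (19–21), AUG (22–24), CGC (25–27), UGG (28–30), GCC (31–33), UAG (34–36).
UAG is the first in-frame stop; ORF spans 19–36, 18 nucleotides.

18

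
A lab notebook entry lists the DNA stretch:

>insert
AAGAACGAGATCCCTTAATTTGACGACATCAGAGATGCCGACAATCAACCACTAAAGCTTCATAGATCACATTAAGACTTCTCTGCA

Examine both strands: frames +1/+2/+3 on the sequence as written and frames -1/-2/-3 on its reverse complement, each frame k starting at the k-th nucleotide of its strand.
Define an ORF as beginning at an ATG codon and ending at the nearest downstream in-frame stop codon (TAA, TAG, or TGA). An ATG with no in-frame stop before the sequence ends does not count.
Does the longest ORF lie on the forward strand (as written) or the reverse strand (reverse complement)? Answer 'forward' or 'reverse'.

forward

Reverse complement (5'→3'): TGCAGAGAAGTCTTAATGTGATCTATGAAGCTTTAGTGGTTGATTGTCGGCATCTCTGATGTCGTCAAATTAAGGGATCTCGTTCTT
Frame +1: AAG AAC GAG ATC CCT TAA TTT GAC GAC ATC AGA GAT GCC GAC AAT CAA CCA CTA AAG CTT CAT AGA TCA CAT TAA GAC TTC TCT GCA — no ATG→stop ORF.
Frame +2: AGA ACG AGA TCC CTT AAT TTG ACG ACA TCA GAG ATG CCG ACA ATC AAC CAC TAA AGC TTC ATA GAT CAC ATT AAG ACT TCT CTG — ATG at 35, stop TAA at 53 → 21 nt.
Frame +3: GAA CGA GAT CCC TTA ATT TGA CGA CAT CAG AGA TGC CGA CAA TCA ACC ACT AAA GCT TCA TAG ATC ACA TTA AGA CTT CTC TGC — no ATG→stop ORF.
Frame -1: TGC AGA GAA GTC TTA ATG TGA TCT ATG AAG CTT TAG TGG TTG ATT GTC GGC ATC TCT GAT GTC GTC AAA TTA AGG GAT CTC GTT CTT — ATG at 16, stop TGA at 19 → 6 nt; ATG at 25, stop TAG at 34 → 12 nt.
Frame -2: GCA GAG AAG TCT TAA TGT GAT CTA TGA AGC TTT AGT GGT TGA TTG TCG GCA TCT CTG ATG TCG TCA AAT TAA GGG ATC TCG TTC — ATG at 59, stop TAA at 71 → 15 nt.
Frame -3: CAG AGA AGT CTT AAT GTG ATC TAT GAA GCT TTA GTG GTT GAT TGT CGG CAT CTC TGA TGT CGT CAA ATT AAG GGA TCT CGT TCT — no ATG→stop ORF.
Forward-strand max 21 nt; reverse-strand max 15 nt. The forward strand has the longer ORF.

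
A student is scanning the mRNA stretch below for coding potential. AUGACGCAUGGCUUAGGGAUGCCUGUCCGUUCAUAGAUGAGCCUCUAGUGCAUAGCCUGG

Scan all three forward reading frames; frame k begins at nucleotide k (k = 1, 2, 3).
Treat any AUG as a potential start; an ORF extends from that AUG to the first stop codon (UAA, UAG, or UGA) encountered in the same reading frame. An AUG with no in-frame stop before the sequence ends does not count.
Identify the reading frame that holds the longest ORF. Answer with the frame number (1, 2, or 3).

1

Frame 1: AUG ACG CAU GGC UUA GGG AUG CCU GUC CGU UCA UAG AUG AGC CUC UAG UGC AUA GCC UGG — AUG at 1, stop UAG at 34 → 36 nt; AUG at 19, stop UAG at 34 → 18 nt; AUG at 37, stop UAG at 46 → 12 nt.
Frame 2: UGA CGC AUG GCU UAG GGA UGC CUG UCC GUU CAU AGA UGA GCC UCU AGU GCA UAG CCU — AUG at 8, stop UAG at 14 → 9 nt.
Frame 3: GAC GCA UGG CUU AGG GAU GCC UGU CCG UUC AUA GAU GAG CCU CUA GUG CAU AGC CUG — no AUG→stop ORF.
Longest ORF is 36 nt in frame 1 (positions 1–36).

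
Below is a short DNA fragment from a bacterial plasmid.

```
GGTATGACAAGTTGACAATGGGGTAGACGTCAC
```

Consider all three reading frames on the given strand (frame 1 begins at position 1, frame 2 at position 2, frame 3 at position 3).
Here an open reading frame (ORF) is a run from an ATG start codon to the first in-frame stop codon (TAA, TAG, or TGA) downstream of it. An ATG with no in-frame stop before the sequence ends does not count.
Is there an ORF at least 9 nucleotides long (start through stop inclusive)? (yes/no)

yes

Frame 1: GGT ATG ACA AGT TGA CAA TGG GGT AGA CGT CAC — ATG at 4, stop TGA at 13 → 12 nt.
Frame 2: GTA TGA CAA GTT GAC AAT GGG GTA GAC GTC — no ATG→stop ORF.
Frame 3: TAT GAC AAG TTG ACA ATG GGG TAG ACG TCA — ATG at 18, stop TAG at 24 → 9 nt.
Frame 1 has an ORF of 12 nucleotides (positions 4–15) ≥ 9, so yes.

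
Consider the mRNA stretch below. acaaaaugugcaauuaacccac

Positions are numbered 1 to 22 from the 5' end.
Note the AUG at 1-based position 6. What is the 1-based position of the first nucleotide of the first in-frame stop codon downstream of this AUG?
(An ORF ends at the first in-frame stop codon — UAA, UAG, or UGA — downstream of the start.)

15

Codons from position 6: AUG (6–8), UGC (9–11), AAU (12–14), UAA (15–17).
UAA is a stop codon; it begins at position 15.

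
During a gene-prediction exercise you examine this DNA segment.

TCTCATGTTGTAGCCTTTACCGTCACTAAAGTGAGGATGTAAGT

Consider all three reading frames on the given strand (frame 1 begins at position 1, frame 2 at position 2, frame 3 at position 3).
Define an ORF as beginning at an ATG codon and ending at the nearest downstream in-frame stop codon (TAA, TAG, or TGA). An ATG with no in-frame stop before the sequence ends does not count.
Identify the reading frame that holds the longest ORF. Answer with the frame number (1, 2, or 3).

Frame 1: TCT CAT GTT GTA GCC TTT ACC GTC ACT AAA GTG AGG ATG TAA — ATG at 37, stop TAA at 40 → 6 nt.
Frame 2: CTC ATG TTG TAG CCT TTA CCG TCA CTA AAG TGA GGA TGT AAG — ATG at 5, stop TAG at 11 → 9 nt.
Frame 3: TCA TGT TGT AGC CTT TAC CGT CAC TAA AGT GAG GAT GTA AGT — no ATG→stop ORF.
Longest ORF is 9 nt in frame 2 (positions 5–13).

2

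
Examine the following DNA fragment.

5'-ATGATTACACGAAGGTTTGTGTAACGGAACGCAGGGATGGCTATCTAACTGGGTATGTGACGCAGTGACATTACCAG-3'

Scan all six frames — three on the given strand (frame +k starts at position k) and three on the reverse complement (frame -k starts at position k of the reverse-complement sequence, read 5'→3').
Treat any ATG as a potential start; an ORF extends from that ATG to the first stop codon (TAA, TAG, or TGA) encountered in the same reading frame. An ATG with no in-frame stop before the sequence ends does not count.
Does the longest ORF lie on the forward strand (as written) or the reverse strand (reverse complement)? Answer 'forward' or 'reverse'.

Reverse complement (5'→3'): CTGGTAATGTCACTGCGTCACATACCCAGTTAGATAGCCATCCCTGCGTTCCGTTACACAAACCTTCGTGTAATCAT
Frame +1: ATG ATT ACA CGA AGG TTT GTG TAA CGG AAC GCA GGG ATG GCT ATC TAA CTG GGT ATG TGA CGC AGT GAC ATT ACC — ATG at 1, stop TAA at 22 → 24 nt; ATG at 37, stop TAA at 46 → 12 nt; ATG at 55, stop TGA at 58 → 6 nt.
Frame +2: TGA TTA CAC GAA GGT TTG TGT AAC GGA ACG CAG GGA TGG CTA TCT AAC TGG GTA TGT GAC GCA GTG ACA TTA CCA — no ATG→stop ORF.
Frame +3: GAT TAC ACG AAG GTT TGT GTA ACG GAA CGC AGG GAT GGC TAT CTA ACT GGG TAT GTG ACG CAG TGA CAT TAC CAG — no ATG→stop ORF.
Frame -1: CTG GTA ATG TCA CTG CGT CAC ATA CCC AGT TAG ATA GCC ATC CCT GCG TTC CGT TAC ACA AAC CTT CGT GTA ATC — ATG at 7, stop TAG at 31 → 27 nt.
Frame -2: TGG TAA TGT CAC TGC GTC ACA TAC CCA GTT AGA TAG CCA TCC CTG CGT TCC GTT ACA CAA ACC TTC GTG TAA TCA — no ATG→stop ORF.
Frame -3: GGT AAT GTC ACT GCG TCA CAT ACC CAG TTA GAT AGC CAT CCC TGC GTT CCG TTA CAC AAA CCT TCG TGT AAT CAT — no ATG→stop ORF.
Forward-strand max 24 nt; reverse-strand max 27 nt. The reverse strand has the longer ORF.

reverse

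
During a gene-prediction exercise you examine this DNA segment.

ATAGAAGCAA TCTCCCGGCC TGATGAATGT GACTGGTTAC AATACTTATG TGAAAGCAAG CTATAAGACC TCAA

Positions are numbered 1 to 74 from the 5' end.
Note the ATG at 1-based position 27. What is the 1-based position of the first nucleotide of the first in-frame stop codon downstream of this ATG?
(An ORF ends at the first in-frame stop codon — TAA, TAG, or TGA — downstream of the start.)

30

Codons from position 27: ATG (27–29), TGA (30–32).
TGA is a stop codon; it begins at position 30.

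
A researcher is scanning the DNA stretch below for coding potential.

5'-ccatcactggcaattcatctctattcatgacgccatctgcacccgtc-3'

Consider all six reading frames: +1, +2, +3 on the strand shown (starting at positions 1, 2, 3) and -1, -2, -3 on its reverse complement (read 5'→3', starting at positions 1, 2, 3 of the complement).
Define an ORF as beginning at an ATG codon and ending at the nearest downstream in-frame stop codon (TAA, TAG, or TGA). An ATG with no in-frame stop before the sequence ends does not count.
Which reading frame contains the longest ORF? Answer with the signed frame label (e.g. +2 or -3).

Reverse complement (5'→3'): GACGGGTGCAGATGGCGTCATGAATAGAGATGAATTGCCAGTGATGG
Frame +1: CCA TCA CTG GCA ATT CAT CTC TAT TCA TGA CGC CAT CTG CAC CCG — no ATG→stop ORF.
Frame +2: CAT CAC TGG CAA TTC ATC TCT ATT CAT GAC GCC ATC TGC ACC CGT — no ATG→stop ORF.
Frame +3: ATC ACT GGC AAT TCA TCT CTA TTC ATG ACG CCA TCT GCA CCC GTC — no ATG→stop ORF.
Frame -1: GAC GGG TGC AGA TGG CGT CAT GAA TAG AGA TGA ATT GCC AGT GAT — no ATG→stop ORF.
Frame -2: ACG GGT GCA GAT GGC GTC ATG AAT AGA GAT GAA TTG CCA GTG ATG — no ATG→stop ORF.
Frame -3: CGG GTG CAG ATG GCG TCA TGA ATA GAG ATG AAT TGC CAG TGA TGG — ATG at 12, stop TGA at 21 → 12 nt; ATG at 30, stop TGA at 42 → 15 nt.
Longest ORF is 15 nt in frame -3 (positions 30–44).

-3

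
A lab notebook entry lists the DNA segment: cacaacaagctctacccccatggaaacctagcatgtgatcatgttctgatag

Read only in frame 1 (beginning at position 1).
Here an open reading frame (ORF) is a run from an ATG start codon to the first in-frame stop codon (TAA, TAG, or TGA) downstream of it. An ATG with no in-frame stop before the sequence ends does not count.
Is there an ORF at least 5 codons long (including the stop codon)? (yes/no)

no

Frame 1: CAC AAC AAG CTC TAC CCC CAT GGA AAC CTA GCA TGT GAT CAT GTT CTG ATA — no ATG→stop ORF.
Largest ORF found is 0 codons < 5, so no.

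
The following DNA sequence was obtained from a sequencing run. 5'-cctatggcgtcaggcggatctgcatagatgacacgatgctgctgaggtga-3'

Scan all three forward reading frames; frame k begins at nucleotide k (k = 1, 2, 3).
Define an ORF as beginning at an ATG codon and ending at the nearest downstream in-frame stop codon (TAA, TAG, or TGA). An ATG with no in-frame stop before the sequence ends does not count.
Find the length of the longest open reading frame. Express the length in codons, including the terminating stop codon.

8

Frame 1: CCT ATG GCG TCA GGC GGA TCT GCA TAG ATG ACA CGA TGC TGC TGA GGT — ATG at 4, stop TAG at 25 → 24 nt; ATG at 28, stop TGA at 43 → 18 nt.
Frame 2: CTA TGG CGT CAG GCG GAT CTG CAT AGA TGA CAC GAT GCT GCT GAG GTG — no ATG→stop ORF.
Frame 3: TAT GGC GTC AGG CGG ATC TGC ATA GAT GAC ACG ATG CTG CTG AGG TGA — ATG at 36, stop TGA at 48 → 15 nt.
Longest: frame 1, positions 4–27, 24 nt = 8 codons = 7 aa. → 8 codons.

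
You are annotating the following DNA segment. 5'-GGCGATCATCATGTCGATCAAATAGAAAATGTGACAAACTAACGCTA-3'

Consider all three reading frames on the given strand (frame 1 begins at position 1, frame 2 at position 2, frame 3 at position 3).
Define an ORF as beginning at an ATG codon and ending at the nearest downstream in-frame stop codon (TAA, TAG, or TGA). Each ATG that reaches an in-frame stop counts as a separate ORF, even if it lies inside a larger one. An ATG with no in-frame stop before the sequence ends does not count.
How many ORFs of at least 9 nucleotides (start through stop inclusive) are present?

1

Frame 1: GGC GAT CAT CAT GTC GAT CAA ATA GAA AAT GTG ACA AAC TAA CGC — no ATG→stop ORF.
Frame 2: GCG ATC ATC ATG TCG ATC AAA TAG AAA ATG TGA CAA ACT AAC GCT — ATG at 11, stop TAG at 23 → 15 nt; ATG at 29, stop TGA at 32 → 6 nt.
Frame 3: CGA TCA TCA TGT CGA TCA AAT AGA AAA TGT GAC AAA CTA ACG CTA — no ATG→stop ORF.
ORFs ≥ 9 nucleotides: frame 2 11–25 (15 nucleotides). Count = 1.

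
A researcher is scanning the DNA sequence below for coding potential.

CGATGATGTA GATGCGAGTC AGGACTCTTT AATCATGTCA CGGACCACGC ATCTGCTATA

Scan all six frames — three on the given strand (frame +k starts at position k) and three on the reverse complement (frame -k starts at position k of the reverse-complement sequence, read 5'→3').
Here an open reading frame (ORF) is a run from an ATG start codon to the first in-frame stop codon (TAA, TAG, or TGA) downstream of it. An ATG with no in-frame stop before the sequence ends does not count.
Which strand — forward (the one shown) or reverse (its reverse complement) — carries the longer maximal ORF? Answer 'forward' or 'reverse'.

forward

Reverse complement (5'→3'): TATAGCAGATGCGTGGTCCGTGACATGATTAAAGAGTCCTGACTCGCATCTACATCATCG
Frame +1: CGA TGA TGT AGA TGC GAG TCA GGA CTC TTT AAT CAT GTC ACG GAC CAC GCA TCT GCT ATA — no ATG→stop ORF.
Frame +2: GAT GAT GTA GAT GCG AGT CAG GAC TCT TTA ATC ATG TCA CGG ACC ACG CAT CTG CTA — no ATG→stop ORF.
Frame +3: ATG ATG TAG ATG CGA GTC AGG ACT CTT TAA TCA TGT CAC GGA CCA CGC ATC TGC TAT — ATG at 3, stop TAG at 9 → 9 nt; ATG at 6, stop TAG at 9 → 6 nt; ATG at 12, stop TAA at 30 → 21 nt.
Frame -1: TAT AGC AGA TGC GTG GTC CGT GAC ATG ATT AAA GAG TCC TGA CTC GCA TCT ACA TCA TCG — ATG at 25, stop TGA at 40 → 18 nt.
Frame -2: ATA GCA GAT GCG TGG TCC GTG ACA TGA TTA AAG AGT CCT GAC TCG CAT CTA CAT CAT — no ATG→stop ORF.
Frame -3: TAG CAG ATG CGT GGT CCG TGA CAT GAT TAA AGA GTC CTG ACT CGC ATC TAC ATC ATC — ATG at 9, stop TGA at 21 → 15 nt.
Forward-strand max 21 nt; reverse-strand max 18 nt. The forward strand has the longer ORF.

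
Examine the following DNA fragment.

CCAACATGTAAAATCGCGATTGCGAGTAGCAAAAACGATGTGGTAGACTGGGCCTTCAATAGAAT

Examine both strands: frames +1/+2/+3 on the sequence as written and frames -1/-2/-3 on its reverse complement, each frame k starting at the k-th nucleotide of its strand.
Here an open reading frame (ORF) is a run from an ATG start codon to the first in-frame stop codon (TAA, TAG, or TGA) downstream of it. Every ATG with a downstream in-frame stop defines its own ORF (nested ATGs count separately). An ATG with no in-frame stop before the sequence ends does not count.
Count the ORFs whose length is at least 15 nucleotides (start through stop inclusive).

0

Reverse complement (5'→3'): ATTCTATTGAAGGCCCAGTCTACCACATCGTTTTTGCTACTCGCAATCGCGATTTTACATGTTGG
Frame +1: CCA ACA TGT AAA ATC GCG ATT GCG AGT AGC AAA AAC GAT GTG GTA GAC TGG GCC TTC AAT AGA — no ATG→stop ORF.
Frame +2: CAA CAT GTA AAA TCG CGA TTG CGA GTA GCA AAA ACG ATG TGG TAG ACT GGG CCT TCA ATA GAA — ATG at 38, stop TAG at 44 → 9 nt.
Frame +3: AAC ATG TAA AAT CGC GAT TGC GAG TAG CAA AAA CGA TGT GGT AGA CTG GGC CTT CAA TAG AAT — ATG at 6, stop TAA at 9 → 6 nt.
Frame -1: ATT CTA TTG AAG GCC CAG TCT ACC ACA TCG TTT TTG CTA CTC GCA ATC GCG ATT TTA CAT GTT — no ATG→stop ORF.
Frame -2: TTC TAT TGA AGG CCC AGT CTA CCA CAT CGT TTT TGC TAC TCG CAA TCG CGA TTT TAC ATG TTG — no ATG→stop ORF.
Frame -3: TCT ATT GAA GGC CCA GTC TAC CAC ATC GTT TTT GCT ACT CGC AAT CGC GAT TTT ACA TGT TGG — no ATG→stop ORF.
No ORF reaches 15 nucleotides. Count = 0.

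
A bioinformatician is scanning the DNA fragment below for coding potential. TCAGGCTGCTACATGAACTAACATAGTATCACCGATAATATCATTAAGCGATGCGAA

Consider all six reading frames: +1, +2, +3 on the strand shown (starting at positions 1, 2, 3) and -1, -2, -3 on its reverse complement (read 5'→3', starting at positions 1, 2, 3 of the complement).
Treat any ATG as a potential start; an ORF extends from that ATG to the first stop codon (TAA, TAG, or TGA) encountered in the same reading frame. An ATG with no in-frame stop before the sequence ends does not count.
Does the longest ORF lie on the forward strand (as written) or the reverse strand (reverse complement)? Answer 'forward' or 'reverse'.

Reverse complement (5'→3'): TTCGCATCGCTTAATGATATTATCGGTGATACTATGTTAGTTCATGTAGCAGCCTGA
Frame +1: TCA GGC TGC TAC ATG AAC TAA CAT AGT ATC ACC GAT AAT ATC ATT AAG CGA TGC GAA — ATG at 13, stop TAA at 19 → 9 nt.
Frame +2: CAG GCT GCT ACA TGA ACT AAC ATA GTA TCA CCG ATA ATA TCA TTA AGC GAT GCG — no ATG→stop ORF.
Frame +3: AGG CTG CTA CAT GAA CTA ACA TAG TAT CAC CGA TAA TAT CAT TAA GCG ATG CGA — no ATG→stop ORF.
Frame -1: TTC GCA TCG CTT AAT GAT ATT ATC GGT GAT ACT ATG TTA GTT CAT GTA GCA GCC TGA — ATG at 34, stop TGA at 55 → 24 nt.
Frame -2: TCG CAT CGC TTA ATG ATA TTA TCG GTG ATA CTA TGT TAG TTC ATG TAG CAG CCT — ATG at 14, stop TAG at 38 → 27 nt; ATG at 44, stop TAG at 47 → 6 nt.
Frame -3: CGC ATC GCT TAA TGA TAT TAT CGG TGA TAC TAT GTT AGT TCA TGT AGC AGC CTG — no ATG→stop ORF.
Forward-strand max 9 nt; reverse-strand max 27 nt. The reverse strand has the longer ORF.

reverse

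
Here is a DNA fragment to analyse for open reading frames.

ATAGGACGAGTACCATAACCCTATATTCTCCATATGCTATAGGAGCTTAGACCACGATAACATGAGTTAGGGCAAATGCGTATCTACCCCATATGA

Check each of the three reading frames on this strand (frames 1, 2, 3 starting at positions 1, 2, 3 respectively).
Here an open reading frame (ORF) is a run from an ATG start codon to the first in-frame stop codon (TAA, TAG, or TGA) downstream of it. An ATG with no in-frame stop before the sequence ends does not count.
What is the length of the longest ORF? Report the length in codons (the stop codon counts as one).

Frame 1: ATA GGA CGA GTA CCA TAA CCC TAT ATT CTC CAT ATG CTA TAG GAG CTT AGA CCA CGA TAA CAT GAG TTA GGG CAA ATG CGT ATC TAC CCC ATA TGA — ATG at 34, stop TAG at 40 → 9 nt; ATG at 76, stop TGA at 94 → 21 nt.
Frame 2: TAG GAC GAG TAC CAT AAC CCT ATA TTC TCC ATA TGC TAT AGG AGC TTA GAC CAC GAT AAC ATG AGT TAG GGC AAA TGC GTA TCT ACC CCA TAT — ATG at 62, stop TAG at 68 → 9 nt.
Frame 3: AGG ACG AGT ACC ATA ACC CTA TAT TCT CCA TAT GCT ATA GGA GCT TAG ACC ACG ATA ACA TGA GTT AGG GCA AAT GCG TAT CTA CCC CAT ATG — no ATG→stop ORF.
Longest: frame 1, positions 76–96, 21 nt = 7 codons = 6 aa. → 7 codons.

7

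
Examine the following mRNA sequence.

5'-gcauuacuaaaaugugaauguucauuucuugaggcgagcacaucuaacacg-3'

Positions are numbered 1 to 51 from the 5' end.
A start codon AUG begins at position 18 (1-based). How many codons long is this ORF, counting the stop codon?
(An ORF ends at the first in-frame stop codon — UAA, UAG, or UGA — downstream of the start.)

Codons from position 18: AUG (18–20), UUC (21–23), AUU (24–26), UCU (27–29), UGA (30–32).
UGA is the first in-frame stop; that's 5 codons including the stop.

5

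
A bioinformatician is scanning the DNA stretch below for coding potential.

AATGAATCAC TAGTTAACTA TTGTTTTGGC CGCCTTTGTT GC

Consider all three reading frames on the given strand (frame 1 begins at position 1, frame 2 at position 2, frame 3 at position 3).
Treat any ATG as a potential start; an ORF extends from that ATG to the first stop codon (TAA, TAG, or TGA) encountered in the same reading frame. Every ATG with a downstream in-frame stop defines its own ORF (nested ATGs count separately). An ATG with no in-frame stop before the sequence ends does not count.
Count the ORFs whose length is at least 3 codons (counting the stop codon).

Frame 1: AAT GAA TCA CTA GTT AAC TAT TGT TTT GGC CGC CTT TGT TGC — no ATG→stop ORF.
Frame 2: ATG AAT CAC TAG TTA ACT ATT GTT TTG GCC GCC TTT GTT — ATG at 2, stop TAG at 11 → 12 nt.
Frame 3: TGA ATC ACT AGT TAA CTA TTG TTT TGG CCG CCT TTG TTG — no ATG→stop ORF.
ORFs ≥ 3 codons: frame 2 2–13 (4 codons). Count = 1.

1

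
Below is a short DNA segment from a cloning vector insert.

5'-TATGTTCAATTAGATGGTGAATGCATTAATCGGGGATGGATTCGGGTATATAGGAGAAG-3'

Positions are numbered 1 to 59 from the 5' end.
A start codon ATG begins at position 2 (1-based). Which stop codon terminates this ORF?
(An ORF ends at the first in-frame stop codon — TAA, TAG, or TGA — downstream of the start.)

TAG

Codons from position 2: ATG (2–4), TTC (5–7), AAT (8–10), TAG (11–13).
The first in-frame stop codon is TAG.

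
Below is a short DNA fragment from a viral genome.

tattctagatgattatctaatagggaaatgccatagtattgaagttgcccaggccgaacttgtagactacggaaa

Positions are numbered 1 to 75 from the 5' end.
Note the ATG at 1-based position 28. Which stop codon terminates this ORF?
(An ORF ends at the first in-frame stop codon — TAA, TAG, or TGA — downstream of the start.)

TAG

Codons from position 28: ATG (28–30), CCA (31–33), TAG (34–36).
The first in-frame stop codon is TAG.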